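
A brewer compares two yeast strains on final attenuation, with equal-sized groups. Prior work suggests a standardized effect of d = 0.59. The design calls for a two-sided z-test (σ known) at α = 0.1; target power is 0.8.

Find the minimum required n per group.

n = 36 per group

For power 0.8 need Φ(δ − z_{0.05}) = 0.8, so δ = z_{0.05} + z_{0.20} = 1.645 + 0.842 = 2.486.
(Ignoring the negligible lower-tail rejection probability gives the usual closed-form inversion.)
δ = d·√(n/2) ⇒ n = 2(δ/d)² = 2 × (2.486 / 0.59)² = 35.52.
Rounding up, n = 36 per group.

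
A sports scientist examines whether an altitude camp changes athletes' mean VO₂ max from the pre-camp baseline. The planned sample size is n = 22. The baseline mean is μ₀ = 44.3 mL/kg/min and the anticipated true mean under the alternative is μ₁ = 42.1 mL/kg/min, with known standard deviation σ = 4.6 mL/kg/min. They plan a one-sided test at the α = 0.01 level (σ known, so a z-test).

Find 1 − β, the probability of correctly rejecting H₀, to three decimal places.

Standardized effect: d = |μ₁ − μ₀| / σ = |42.1 − 44.3| / 4.6 = 0.4783
Noncentrality parameter: δ = d·√n = 0.4783 × √22 = 2.2432
One-sided α = 0.01 → critical value z_{0.01} = 2.326.
Power = Φ(δ − 2.326) = Φ(-0.083) = 0.4669.

Power ≈ 0.467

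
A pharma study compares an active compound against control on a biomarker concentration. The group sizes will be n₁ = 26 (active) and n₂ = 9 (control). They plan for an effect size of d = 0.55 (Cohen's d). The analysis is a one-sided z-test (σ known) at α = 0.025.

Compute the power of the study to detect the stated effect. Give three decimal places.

Power ≈ 0.295

Noncentrality parameter: λ = d / √(1/n₁ + 1/n₂) = 0.55 / √(1/26 + 1/9) = 1.4221
One-sided α = 0.025 → critical value z_{0.025} = 1.960.
Power = Φ(λ − 1.960) = Φ(-0.538) = 0.2953.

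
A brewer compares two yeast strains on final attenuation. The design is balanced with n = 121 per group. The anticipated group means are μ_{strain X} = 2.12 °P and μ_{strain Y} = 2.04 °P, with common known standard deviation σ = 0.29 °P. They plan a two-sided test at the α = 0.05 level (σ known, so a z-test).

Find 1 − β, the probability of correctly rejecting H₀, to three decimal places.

Standardized effect: d = |μ_{strain X} − μ_{strain Y}| / σ = |2.12 − 2.04| / 0.29 = 0.2759
Noncentrality parameter: δ = d·√(n/2) = 0.2759 × √(121/2) = 2.1457
Critical value for a two-sided test at α = 0.05: z_{α/2} = 1.960.
Power = Φ(δ − 1.960) + Φ(−δ − 1.960) = Φ(0.186) + Φ(-4.106) = 0.5737 + 0.0000 = 0.5737.

Power ≈ 0.574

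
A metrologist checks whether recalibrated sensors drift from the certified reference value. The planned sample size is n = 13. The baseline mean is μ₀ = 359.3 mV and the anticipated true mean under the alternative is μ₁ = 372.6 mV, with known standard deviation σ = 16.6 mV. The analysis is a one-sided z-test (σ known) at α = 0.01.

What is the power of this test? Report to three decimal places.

Standardized effect: d = |μ₁ − μ₀| / σ = |372.6 − 359.3| / 16.6 = 0.8012
Noncentrality parameter: δ = d·√n = 0.8012 × √13 = 2.8888
One-sided α = 0.01 → critical value z_{0.01} = 2.326.
Power = Φ(δ − 2.326) = Φ(0.562) = 0.7131.

Power ≈ 0.713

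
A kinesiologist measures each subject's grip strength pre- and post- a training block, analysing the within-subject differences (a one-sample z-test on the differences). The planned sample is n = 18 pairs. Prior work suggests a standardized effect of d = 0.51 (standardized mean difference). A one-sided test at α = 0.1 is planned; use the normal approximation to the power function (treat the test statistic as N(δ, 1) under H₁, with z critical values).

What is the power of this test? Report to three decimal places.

Power ≈ 0.811

Noncentrality parameter: δ = d·√n = 0.51 × √18 = 2.1637
One-sided α = 0.1 → critical value z_{0.1} = 1.282.
Power = Φ(δ − 1.282) = Φ(0.882) = 0.8112.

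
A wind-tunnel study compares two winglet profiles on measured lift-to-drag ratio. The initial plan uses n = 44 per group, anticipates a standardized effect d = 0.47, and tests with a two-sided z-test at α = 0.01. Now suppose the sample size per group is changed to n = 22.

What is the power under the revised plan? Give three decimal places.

Power ≈ 0.155

With n = 22 per group: δ = d·√(n/2) = 0.47 × √(22/2) = 1.5588. Critical value z_{0.005} = 2.576.
Revised power = Φ(δ − 2.576) + Φ(−δ − 2.576) = Φ(-1.017) + Φ(-4.135) = 0.1546 + 0.0000 = 0.1546.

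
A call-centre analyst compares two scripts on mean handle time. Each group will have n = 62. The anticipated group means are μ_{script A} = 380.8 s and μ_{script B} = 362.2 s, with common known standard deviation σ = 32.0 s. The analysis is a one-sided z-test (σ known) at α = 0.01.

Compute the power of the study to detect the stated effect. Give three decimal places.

Power ≈ 0.819

Standardized effect: d = |μ_{script A} − μ_{script B}| / σ = |380.8 − 362.2| / 32.0 = 0.5813
Noncentrality parameter: δ = d·√(n/2) = 0.5813 × √(62/2) = 3.2363
One-sided α = 0.01 → critical value z_{0.01} = 2.326.
Power = P(Z > 2.326 − δ) = Φ(0.910) = 0.8186.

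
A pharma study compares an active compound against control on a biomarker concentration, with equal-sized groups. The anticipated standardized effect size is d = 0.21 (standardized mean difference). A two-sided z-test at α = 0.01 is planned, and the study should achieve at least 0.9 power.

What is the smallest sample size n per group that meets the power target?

For power 0.9 need Φ(δ − z_{0.005}) = 0.9, so δ = z_{0.005} + z_{0.10} = 2.576 + 1.282 = 3.857.
(For δ > 0 the lower-tail rejection region contributes negligibly to power, so the one-term inversion is standard.)
δ = d·√(n/2) ⇒ n = 2(δ/d)² = 2 × (3.857 / 0.21)² = 674.80.
Round up to the next whole unit.

n = 675 per group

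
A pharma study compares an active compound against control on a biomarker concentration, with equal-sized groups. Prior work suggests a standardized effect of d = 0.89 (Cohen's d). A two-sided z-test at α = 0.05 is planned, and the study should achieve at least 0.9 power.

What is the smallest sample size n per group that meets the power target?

For power 0.9 need Φ(δ − z_{0.025}) = 0.9, so δ = z_{0.025} + z_{0.10} = 1.960 + 1.282 = 3.242.
(For δ > 0 the lower-tail rejection region contributes negligibly to power, so the one-term inversion is standard.)
δ = d·√(n/2) ⇒ n = 2(δ/d)² = 2 × (3.242 / 0.89)² = 26.53.
Rounding up, n = 27 per group.

n = 27 per group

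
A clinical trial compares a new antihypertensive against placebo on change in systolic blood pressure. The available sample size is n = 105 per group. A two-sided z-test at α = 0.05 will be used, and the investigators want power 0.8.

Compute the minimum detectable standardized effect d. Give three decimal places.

d ≈ 0.387

Need Φ(δ − 1.960) = 0.8, so δ = 1.960 + 0.842 = 2.802.
(The second rejection-region term Φ(−δ − z_{α/2}) is negligible and dropped.)
δ = d·√(n/2) ⇒ d = δ/√(n/2) = 2.802/√(105/2) = 0.3867.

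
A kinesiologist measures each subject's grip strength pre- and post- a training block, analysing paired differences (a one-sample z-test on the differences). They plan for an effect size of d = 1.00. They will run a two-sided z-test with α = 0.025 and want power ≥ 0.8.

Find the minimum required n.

Set Φ(δ − 2.241) = 0.8; then δ − 2.241 = Φ⁻¹(0.8) = 0.842, giving δ = 3.083.
(For δ > 0 the lower-tail rejection region contributes negligibly to power, so the one-term inversion is standard.)
δ = d·√n ⇒ n = (δ/d)² = (3.083 / 1.00)² = 9.51.
Rounding up, n = 10.

n = 10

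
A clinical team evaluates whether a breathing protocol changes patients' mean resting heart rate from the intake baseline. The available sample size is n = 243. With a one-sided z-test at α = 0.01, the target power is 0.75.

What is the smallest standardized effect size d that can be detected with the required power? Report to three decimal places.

d ≈ 0.193

Required noncentrality: δ = z_{0.01} + z_{0.25} = 2.326 + 0.674 = 3.001.
δ = d·√n ⇒ d = δ/√n = 3.001/√243 = 0.1925.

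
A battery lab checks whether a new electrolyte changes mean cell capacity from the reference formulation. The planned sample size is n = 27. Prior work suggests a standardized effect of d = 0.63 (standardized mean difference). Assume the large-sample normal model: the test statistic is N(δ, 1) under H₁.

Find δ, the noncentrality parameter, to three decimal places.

δ = d·√n = 0.63 × √27 = 3.2736

δ ≈ 3.274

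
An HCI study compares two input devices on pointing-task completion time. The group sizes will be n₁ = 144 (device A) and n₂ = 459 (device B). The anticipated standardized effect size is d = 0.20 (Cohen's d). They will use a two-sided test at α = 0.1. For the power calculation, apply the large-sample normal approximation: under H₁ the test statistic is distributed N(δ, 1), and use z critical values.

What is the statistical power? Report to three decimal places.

Power ≈ 0.673

Noncentrality parameter: δ = d / √(1/n₁ + 1/n₂) = 0.20 / √(1/144 + 1/459) = 2.0939
Critical value for a two-sided test at α = 0.1: z_{α/2} = 1.645.
Power = Φ(δ − 1.645) + Φ(−δ − 1.645) = Φ(0.449) + Φ(-3.739) = 0.6733 + 0.0001 = 0.6734.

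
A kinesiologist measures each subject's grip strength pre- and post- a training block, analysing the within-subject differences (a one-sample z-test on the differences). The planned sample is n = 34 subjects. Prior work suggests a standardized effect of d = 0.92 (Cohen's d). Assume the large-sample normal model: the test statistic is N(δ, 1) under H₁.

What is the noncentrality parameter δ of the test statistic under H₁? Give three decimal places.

The noncentrality parameter scales effect size by the design's sample-size factor: δ = d·√n = 0.92 × √34 = 5.3645

δ ≈ 5.364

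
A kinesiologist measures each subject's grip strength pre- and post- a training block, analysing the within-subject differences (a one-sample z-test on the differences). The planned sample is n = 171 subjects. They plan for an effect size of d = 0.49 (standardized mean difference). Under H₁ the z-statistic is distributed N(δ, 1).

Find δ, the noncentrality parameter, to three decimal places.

The noncentrality parameter scales effect size by the design's sample-size factor: δ = d·√n = 0.49 × √171 = 6.4076

δ ≈ 6.408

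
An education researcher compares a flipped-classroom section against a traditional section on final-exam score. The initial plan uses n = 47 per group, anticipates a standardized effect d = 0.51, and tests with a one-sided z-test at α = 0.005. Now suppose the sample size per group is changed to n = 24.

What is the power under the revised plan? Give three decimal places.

With n = 24 per group: δ = d·√(n/2) = 0.51 × √(24/2) = 1.7667. Critical value z_{0.005} = 2.576.
Revised power = P(Z > 2.576 − δ) = Φ(-0.809) = 0.2092.

Power ≈ 0.209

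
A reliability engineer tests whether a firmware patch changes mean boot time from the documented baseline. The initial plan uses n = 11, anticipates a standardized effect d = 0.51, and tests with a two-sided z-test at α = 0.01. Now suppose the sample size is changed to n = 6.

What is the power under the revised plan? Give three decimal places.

Power ≈ 0.092

With n = 6: δ = d·√n = 0.51 × √6 = 1.2492. Critical value z_{0.005} = 2.576.
Revised power = Φ(δ − 2.576) + Φ(−δ − 2.576) = Φ(-1.327) + Φ(-3.825) = 0.0923 + 0.0001 = 0.0924.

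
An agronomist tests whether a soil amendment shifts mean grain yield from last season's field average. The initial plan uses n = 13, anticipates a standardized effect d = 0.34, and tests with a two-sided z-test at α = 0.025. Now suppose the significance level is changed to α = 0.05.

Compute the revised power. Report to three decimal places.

δ = d·√n = 0.34 × √13 = 1.2259 (unchanged). New critical value: z_{0.025} = 1.960.
Revised power = Φ(δ − 1.960) + Φ(−δ − 1.960) = Φ(-0.734) + Φ(-3.186) = 0.2315 + 0.0007 = 0.2322.

Power ≈ 0.232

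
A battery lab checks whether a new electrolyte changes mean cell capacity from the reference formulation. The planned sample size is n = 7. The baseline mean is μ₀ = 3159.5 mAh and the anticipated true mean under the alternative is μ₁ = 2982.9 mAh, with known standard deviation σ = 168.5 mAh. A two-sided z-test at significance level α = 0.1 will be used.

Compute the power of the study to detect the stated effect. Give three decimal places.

Power ≈ 0.870

Standardized effect: d = |μ₁ − μ₀| / σ = |2982.9 − 3159.5| / 168.5 = 1.0481
Noncentrality parameter: δ = d·√n = 1.0481 × √7 = 2.7729
Two-sided α = 0.1 → critical value z_{0.05} = 1.645.
Power = Φ(δ − 1.645) + Φ(−δ − 1.645) = Φ(1.128) + Φ(-4.418) = 0.8704 + 0.0000 = 0.8704.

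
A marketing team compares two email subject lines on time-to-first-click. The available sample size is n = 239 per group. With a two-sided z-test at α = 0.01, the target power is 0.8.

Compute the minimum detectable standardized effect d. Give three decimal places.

d ≈ 0.313

Required noncentrality: δ = z_{0.005} + z_{0.20} = 2.576 + 0.842 = 3.417.
(The second rejection-region term Φ(−δ − z_{α/2}) is negligible and dropped.)
δ = d·√(n/2) ⇒ d = δ/√(n/2) = 3.417/√(239/2) = 0.3126.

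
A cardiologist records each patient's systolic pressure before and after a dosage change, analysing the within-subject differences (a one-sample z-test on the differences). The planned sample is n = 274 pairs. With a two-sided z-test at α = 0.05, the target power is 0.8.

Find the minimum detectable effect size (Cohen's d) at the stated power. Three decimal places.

d ≈ 0.169

Need Φ(δ − 1.960) = 0.8, so δ = 1.960 + 0.842 = 2.802.
(Lower-tail contribution to power is negligible for δ > 0.)
δ = d·√n ⇒ d = δ/√n = 2.802/√274 = 0.1692.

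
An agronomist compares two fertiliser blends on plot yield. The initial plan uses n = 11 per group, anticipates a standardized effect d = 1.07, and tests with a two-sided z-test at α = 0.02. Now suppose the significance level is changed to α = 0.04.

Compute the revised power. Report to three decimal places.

δ = d·√(n/2) = 1.07 × √(11/2) = 2.5094 (unchanged). New critical value: z_{0.02} = 2.054.
Revised power = Φ(δ − 2.054) + Φ(−δ − 2.054) = Φ(0.456) + Φ(-4.563) = 0.6757 + 0.0000 = 0.6757.

Power ≈ 0.676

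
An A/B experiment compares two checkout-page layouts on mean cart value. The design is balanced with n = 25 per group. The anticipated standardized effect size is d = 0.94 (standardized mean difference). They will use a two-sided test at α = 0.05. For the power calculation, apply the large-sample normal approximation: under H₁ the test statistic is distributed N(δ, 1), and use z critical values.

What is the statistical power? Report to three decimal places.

Power ≈ 0.914

Noncentrality parameter: δ = d·√(n/2) = 0.94 × √(25/2) = 3.3234
Two-sided α = 0.05 → critical value z_{0.025} = 1.960.
Power = Φ(δ − 1.960) + Φ(−δ − 1.960) = Φ(1.363) + Φ(-5.283) = 0.9136 + 0.0000 = 0.9136.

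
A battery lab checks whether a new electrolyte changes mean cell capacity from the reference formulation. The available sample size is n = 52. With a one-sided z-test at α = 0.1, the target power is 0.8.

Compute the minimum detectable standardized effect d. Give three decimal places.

d ≈ 0.294

Need Φ(δ − 1.282) = 0.8, so δ = 1.282 + 0.842 = 2.123.
δ = d·√n ⇒ d = δ/√n = 2.123/√52 = 0.2944.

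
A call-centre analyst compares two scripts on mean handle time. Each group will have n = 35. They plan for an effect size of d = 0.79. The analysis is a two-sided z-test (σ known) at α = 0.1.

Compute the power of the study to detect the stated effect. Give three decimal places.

Power ≈ 0.952

Noncentrality parameter: δ = d·√(n/2) = 0.79 × √(35/2) = 3.3048
Critical value for a two-sided test at α = 0.1: z_{α/2} = 1.645.
Power = Φ(δ − 1.645) + Φ(−δ − 1.645) = Φ(1.660) + Φ(-4.950) = 0.9515 + 0.0000 = 0.9515.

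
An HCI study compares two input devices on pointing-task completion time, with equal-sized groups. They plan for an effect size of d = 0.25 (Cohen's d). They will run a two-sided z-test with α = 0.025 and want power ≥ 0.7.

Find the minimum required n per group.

For power 0.7 need Φ(δ − z_{0.0125}) = 0.7, so δ = z_{0.0125} + z_{0.30} = 2.241 + 0.524 = 2.766.
(The Φ(−δ − z_{α/2}) term is vanishingly small for δ > 0 and is dropped in the standard sample-size formula.)
δ = d·√(n/2) ⇒ n = 2(δ/d)² = 2 × (2.766 / 0.25)² = 244.79.
Rounding up, n = 245 per group.

n = 245 per group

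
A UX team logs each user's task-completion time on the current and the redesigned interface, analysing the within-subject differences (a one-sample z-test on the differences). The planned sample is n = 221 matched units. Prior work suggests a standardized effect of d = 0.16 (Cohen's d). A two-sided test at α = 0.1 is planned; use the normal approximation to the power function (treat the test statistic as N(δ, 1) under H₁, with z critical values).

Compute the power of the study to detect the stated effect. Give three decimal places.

Power ≈ 0.768

Noncentrality parameter: δ = d·√n = 0.16 × √221 = 2.3786
Critical value for a two-sided test at α = 0.1: z_{α/2} = 1.645.
Power = Φ(δ − 1.645) + Φ(−δ − 1.645) = Φ(0.734) + Φ(-4.023) = 0.7684 + 0.0000 = 0.7685.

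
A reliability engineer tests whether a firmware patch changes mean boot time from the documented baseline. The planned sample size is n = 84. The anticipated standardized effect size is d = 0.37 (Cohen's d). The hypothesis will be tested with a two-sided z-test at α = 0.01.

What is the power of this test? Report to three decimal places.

Power ≈ 0.793

Noncentrality parameter: δ = d·√n = 0.37 × √84 = 3.3911
Two-sided α = 0.01 → critical value z_{0.005} = 2.576.
Power = Φ(δ − 2.576) + Φ(−δ − 2.576) = Φ(0.815) + Φ(-5.967) = 0.7925 + 0.0000 = 0.7925.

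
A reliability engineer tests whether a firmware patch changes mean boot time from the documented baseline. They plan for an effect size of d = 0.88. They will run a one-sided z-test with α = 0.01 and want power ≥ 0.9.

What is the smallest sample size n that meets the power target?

For power 0.9 need Φ(δ − z_{0.01}) = 0.9, so δ = z_{0.01} + z_{0.10} = 2.326 + 1.282 = 3.608.
δ = d·√n ⇒ n = (δ/d)² = (3.608 / 0.88)² = 16.81.
Round up to the next whole unit.

n = 17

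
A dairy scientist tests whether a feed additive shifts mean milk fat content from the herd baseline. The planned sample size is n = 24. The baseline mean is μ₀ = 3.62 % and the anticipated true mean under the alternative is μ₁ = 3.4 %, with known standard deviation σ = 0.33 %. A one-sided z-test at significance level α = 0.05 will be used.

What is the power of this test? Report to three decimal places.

Power ≈ 0.948

Standardized effect: d = |μ₁ − μ₀| / σ = |3.4 − 3.62| / 0.33 = 0.6667
Noncentrality parameter: δ = d·√n = 0.6667 × √24 = 3.2660
Critical value for a one-sided test at α = 0.05: z_α = 1.645.
Power = Φ(δ − 1.645) = Φ(1.621) = 0.9475.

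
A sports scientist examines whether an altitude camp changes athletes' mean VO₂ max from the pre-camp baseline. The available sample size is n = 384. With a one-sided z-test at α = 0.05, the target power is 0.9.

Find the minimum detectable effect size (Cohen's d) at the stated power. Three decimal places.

Required noncentrality: δ = z_{0.05} + z_{0.10} = 1.645 + 1.282 = 2.926.
δ = d·√n ⇒ d = δ/√n = 2.926/√384 = 0.1493.

d ≈ 0.149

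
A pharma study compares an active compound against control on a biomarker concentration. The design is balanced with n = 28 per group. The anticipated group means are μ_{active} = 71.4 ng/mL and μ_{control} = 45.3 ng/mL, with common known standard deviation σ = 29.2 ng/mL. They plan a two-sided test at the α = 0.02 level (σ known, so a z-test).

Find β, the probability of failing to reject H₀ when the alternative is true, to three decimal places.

Standardized effect: d = |μ_{active} − μ_{control}| / σ = |71.4 − 45.3| / 29.2 = 0.8938
Noncentrality parameter: δ = d·√(n/2) = 0.8938 × √(28/2) = 3.3444
Two-sided α = 0.02 → critical value z_{0.01} = 2.326.
Power = Φ(δ − 2.326) + Φ(−δ − 2.326) = Φ(1.018) + Φ(-5.671) = 0.8457 + 0.0000 = 0.8457.
Type II error: β = 1 − power = 1 − 0.8457 = 0.1543.

β ≈ 0.154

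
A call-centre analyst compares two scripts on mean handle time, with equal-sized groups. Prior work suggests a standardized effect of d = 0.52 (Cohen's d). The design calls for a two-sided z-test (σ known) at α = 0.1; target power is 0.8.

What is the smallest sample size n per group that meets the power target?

n = 46 per group

For power 0.8 need Φ(δ − z_{0.05}) = 0.8, so δ = z_{0.05} + z_{0.20} = 1.645 + 0.842 = 2.486.
(Ignoring the negligible lower-tail rejection probability gives the usual closed-form inversion.)
δ = d·√(n/2) ⇒ n = 2(δ/d)² = 2 × (2.486 / 0.52)² = 45.73.
Round up to the next whole unit.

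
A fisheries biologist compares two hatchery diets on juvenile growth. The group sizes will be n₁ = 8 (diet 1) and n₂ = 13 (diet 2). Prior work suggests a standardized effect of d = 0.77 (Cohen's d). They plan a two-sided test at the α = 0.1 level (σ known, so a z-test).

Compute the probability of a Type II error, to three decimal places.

β ≈ 0.472

Noncentrality parameter: δ = d / √(1/n₁ + 1/n₂) = 0.77 / √(1/8 + 1/13) = 1.7136
Two-sided α = 0.1 → critical value z_{0.05} = 1.645.
Power = Φ(δ − 1.645) + Φ(−δ − 1.645) = Φ(0.069) + Φ(-3.358) = 0.5274 + 0.0004 = 0.5278.
Type II error: β = 1 − power = 1 − 0.5278 = 0.4722.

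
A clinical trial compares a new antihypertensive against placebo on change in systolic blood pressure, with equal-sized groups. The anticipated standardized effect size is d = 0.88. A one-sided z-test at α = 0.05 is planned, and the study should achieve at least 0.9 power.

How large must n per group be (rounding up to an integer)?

Set Φ(δ − 1.645) = 0.9; then δ − 1.645 = Φ⁻¹(0.9) = 1.282, giving δ = 2.926.
δ = d·√(n/2) ⇒ n = 2(δ/d)² = 2 × (2.926 / 0.88)² = 22.12.
Round up to the next whole unit.

n = 23 per group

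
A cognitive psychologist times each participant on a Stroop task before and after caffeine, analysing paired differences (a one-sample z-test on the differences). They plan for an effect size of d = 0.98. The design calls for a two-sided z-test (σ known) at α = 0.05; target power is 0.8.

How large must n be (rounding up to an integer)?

n = 9

Set Φ(δ − 1.960) = 0.8; then δ − 1.960 = Φ⁻¹(0.8) = 0.842, giving δ = 2.802.
(The Φ(−δ − z_{α/2}) term is vanishingly small for δ > 0 and is dropped in the standard sample-size formula.)
δ = d·√n ⇒ n = (δ/d)² = (2.802 / 0.98)² = 8.17.
Round up to the next whole unit.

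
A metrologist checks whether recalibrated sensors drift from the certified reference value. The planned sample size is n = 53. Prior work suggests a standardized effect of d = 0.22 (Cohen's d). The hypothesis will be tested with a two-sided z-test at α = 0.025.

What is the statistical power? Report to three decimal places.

Noncentrality parameter: δ = d·√n = 0.22 × √53 = 1.6016
Critical value for a two-sided test at α = 0.025: z_{α/2} = 2.241.
Power = Φ(δ − 2.241) + Φ(−δ − 2.241) = Φ(-0.640) + Φ(-3.843) = 0.2612 + 0.0001 = 0.2612.

Power ≈ 0.261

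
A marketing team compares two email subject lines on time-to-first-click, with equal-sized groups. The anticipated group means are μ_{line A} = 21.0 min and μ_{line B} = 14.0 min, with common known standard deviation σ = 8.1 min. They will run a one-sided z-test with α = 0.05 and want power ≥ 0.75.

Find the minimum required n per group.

Standardized effect: d = |μ_{line A} − μ_{line B}| / σ = |21.0 − 14.0| / 8.1 = 0.8642
For power 0.75 need Φ(δ − z_{0.05}) = 0.75, so δ = z_{0.05} + z_{0.25} = 1.645 + 0.674 = 2.319.
δ = d·√(n/2) ⇒ n = 2(δ/d)² = 2 × (2.319 / 0.8642)² = 14.41.
Rounding up, n = 15 per group.

n = 15 per group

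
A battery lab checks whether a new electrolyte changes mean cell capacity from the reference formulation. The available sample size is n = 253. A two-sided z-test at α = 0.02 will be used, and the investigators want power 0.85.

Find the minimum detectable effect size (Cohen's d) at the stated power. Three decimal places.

Need Φ(δ − 2.326) = 0.85, so δ = 2.326 + 1.036 = 3.363.
(Lower-tail contribution to power is negligible for δ > 0.)
δ = d·√n ⇒ d = δ/√n = 3.363/√253 = 0.2114.

d ≈ 0.211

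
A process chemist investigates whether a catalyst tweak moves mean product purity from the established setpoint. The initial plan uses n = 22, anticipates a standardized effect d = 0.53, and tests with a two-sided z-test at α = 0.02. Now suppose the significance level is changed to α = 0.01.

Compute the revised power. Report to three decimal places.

δ = d·√n = 0.53 × √22 = 2.4859 (unchanged). New critical value: z_{0.005} = 2.576.
Revised power = Φ(δ − 2.576) + Φ(−δ − 2.576) = Φ(-0.090) + Φ(-5.062) = 0.4642 + 0.0000 = 0.4642.

Power ≈ 0.464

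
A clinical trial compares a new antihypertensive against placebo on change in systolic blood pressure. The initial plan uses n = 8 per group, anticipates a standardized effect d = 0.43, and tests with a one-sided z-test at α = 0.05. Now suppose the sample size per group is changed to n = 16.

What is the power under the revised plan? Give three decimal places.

With n = 16 per group: δ = d·√(n/2) = 0.43 × √(16/2) = 1.2162. Critical value z_{0.05} = 1.645.
Revised power = Φ(δ − 1.645) = Φ(-0.429) = 0.3341.

Power ≈ 0.334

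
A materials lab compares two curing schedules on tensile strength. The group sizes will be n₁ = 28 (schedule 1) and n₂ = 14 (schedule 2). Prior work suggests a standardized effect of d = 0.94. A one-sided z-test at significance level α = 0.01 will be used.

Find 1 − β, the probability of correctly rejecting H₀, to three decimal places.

Power ≈ 0.707

Noncentrality parameter: δ = d / √(1/n₁ + 1/n₂) = 0.94 / √(1/28 + 1/14) = 2.8717
Critical value for a one-sided test at α = 0.01: z_α = 2.326.
Power = Φ(δ − 2.326) = Φ(0.545) = 0.7073.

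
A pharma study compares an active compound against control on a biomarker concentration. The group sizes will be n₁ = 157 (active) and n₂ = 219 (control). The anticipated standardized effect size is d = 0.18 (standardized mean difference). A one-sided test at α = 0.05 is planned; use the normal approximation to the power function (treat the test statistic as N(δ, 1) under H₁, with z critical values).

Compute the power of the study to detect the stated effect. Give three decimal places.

Power ≈ 0.530

Noncentrality parameter: δ = d / √(1/n₁ + 1/n₂) = 0.18 / √(1/157 + 1/219) = 1.7213
One-sided α = 0.05 → critical value z_{0.05} = 1.645.
Power = Φ(δ − 1.645) = Φ(0.076) = 0.5305.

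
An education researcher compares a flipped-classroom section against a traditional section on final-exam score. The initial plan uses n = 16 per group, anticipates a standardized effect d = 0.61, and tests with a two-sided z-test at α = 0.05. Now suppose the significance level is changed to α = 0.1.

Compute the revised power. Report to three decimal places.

Power ≈ 0.532

δ = d·√(n/2) = 0.61 × √(16/2) = 1.7253 (unchanged). New critical value: z_{0.05} = 1.645.
Revised power = Φ(δ − 1.645) + Φ(−δ − 1.645) = Φ(0.080) + Φ(-3.370) = 0.5321 + 0.0004 = 0.5325.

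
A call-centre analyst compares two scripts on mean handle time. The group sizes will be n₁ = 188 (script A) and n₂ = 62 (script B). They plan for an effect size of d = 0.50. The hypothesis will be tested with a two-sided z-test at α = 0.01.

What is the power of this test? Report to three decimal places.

Power ≈ 0.799

Noncentrality parameter: λ = d / √(1/n₁ + 1/n₂) = 0.50 / √(1/188 + 1/62) = 3.4141
Two-sided α = 0.01 → critical value z_{0.005} = 2.576.
Power = Φ(λ − 2.576) + Φ(−λ − 2.576) = Φ(0.838) + Φ(-5.990) = 0.7991 + 0.0000 = 0.7991.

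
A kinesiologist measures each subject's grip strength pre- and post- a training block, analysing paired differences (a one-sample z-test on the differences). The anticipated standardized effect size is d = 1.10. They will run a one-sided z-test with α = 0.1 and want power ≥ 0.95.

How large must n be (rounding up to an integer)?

For power 0.95 need Φ(δ − z_{0.1}) = 0.95, so δ = z_{0.1} + z_{0.05} = 1.282 + 1.645 = 2.926.
δ = d·√n ⇒ n = (δ/d)² = (2.926 / 1.10)² = 7.08.
Round up to the next whole unit.

n = 8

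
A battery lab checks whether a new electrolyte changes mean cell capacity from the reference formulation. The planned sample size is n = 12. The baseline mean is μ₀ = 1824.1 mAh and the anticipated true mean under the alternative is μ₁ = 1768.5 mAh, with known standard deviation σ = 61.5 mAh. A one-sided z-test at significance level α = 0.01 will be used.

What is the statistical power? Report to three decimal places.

Standardized effect: d = |μ₁ − μ₀| / σ = |1768.5 − 1824.1| / 61.5 = 0.9041
Noncentrality parameter: δ = d·√n = 0.9041 × √12 = 3.1318
Critical value for a one-sided test at α = 0.01: z_α = 2.326.
Power = P(Z > 2.326 − δ) = Φ(0.805) = 0.7897.

Power ≈ 0.790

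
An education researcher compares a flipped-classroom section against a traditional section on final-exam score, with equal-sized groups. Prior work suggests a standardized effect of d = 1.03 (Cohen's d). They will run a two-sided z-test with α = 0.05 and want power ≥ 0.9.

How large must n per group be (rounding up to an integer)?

n = 20 per group

For power 0.9 need Φ(δ − z_{0.025}) = 0.9, so δ = z_{0.025} + z_{0.10} = 1.960 + 1.282 = 3.242.
(For δ > 0 the lower-tail rejection region contributes negligibly to power, so the one-term inversion is standard.)
δ = d·√(n/2) ⇒ n = 2(δ/d)² = 2 × (3.242 / 1.03)² = 19.81.
Rounding up, n = 20 per group.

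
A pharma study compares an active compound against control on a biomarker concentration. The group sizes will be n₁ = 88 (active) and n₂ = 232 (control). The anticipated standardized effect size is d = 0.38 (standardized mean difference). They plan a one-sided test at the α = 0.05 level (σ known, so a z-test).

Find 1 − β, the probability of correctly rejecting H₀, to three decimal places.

Power ≈ 0.918

Noncentrality parameter: δ = d / √(1/n₁ + 1/n₂) = 0.38 / √(1/88 + 1/232) = 3.0352
Critical value for a one-sided test at α = 0.05: z_α = 1.645.
Power = P(Z > 1.645 − δ) = Φ(1.390) = 0.9178.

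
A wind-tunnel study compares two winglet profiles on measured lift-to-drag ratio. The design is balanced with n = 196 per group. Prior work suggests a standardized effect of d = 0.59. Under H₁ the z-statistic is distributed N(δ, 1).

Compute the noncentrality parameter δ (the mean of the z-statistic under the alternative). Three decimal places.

The noncentrality parameter scales effect size by the design's sample-size factor: δ = d·√(n/2) = 0.59 × √(196/2) = 5.8407

δ ≈ 5.841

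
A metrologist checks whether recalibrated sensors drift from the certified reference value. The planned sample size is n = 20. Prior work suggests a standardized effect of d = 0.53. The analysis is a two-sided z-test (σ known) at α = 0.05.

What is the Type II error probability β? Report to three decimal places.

β ≈ 0.341

Noncentrality parameter: δ = d·√n = 0.53 × √20 = 2.3702
Two-sided α = 0.05 → critical value z_{0.025} = 1.960.
Power = Φ(δ − 1.960) + Φ(−δ − 1.960) = Φ(0.410) + Φ(-4.330) = 0.6592 + 0.0000 = 0.6592.
Type II error: β = 1 − power = 1 − 0.6592 = 0.3408.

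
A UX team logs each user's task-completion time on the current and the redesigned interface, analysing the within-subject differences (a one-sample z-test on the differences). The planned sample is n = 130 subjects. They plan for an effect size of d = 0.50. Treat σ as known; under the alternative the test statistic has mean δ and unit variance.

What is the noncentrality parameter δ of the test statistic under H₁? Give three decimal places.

δ ≈ 5.701

The noncentrality parameter scales effect size by the design's sample-size factor: δ = d·√n = 0.50 × √130 = 5.7009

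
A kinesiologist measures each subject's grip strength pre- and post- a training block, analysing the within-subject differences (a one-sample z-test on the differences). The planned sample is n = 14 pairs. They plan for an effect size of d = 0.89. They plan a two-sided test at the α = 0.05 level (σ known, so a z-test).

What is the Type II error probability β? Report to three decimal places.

β ≈ 0.085

Noncentrality parameter: δ = d·√n = 0.89 × √14 = 3.3301
Two-sided α = 0.05 → critical value z_{0.025} = 1.960.
Power = Φ(δ − 1.960) + Φ(−δ − 1.960) = Φ(1.370) + Φ(-5.290) = 0.9147 + 0.0000 = 0.9147.
Type II error: β = 1 − power = 1 − 0.9147 = 0.0853.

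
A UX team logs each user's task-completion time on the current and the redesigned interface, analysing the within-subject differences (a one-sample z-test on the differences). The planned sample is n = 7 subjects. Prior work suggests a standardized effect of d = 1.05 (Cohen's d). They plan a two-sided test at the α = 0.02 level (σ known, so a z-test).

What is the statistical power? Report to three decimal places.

Power ≈ 0.674

Noncentrality parameter: δ = d·√n = 1.05 × √7 = 2.7780
Critical value for a two-sided test at α = 0.02: z_{α/2} = 2.326.
Power = Φ(δ − 2.326) + Φ(−δ − 2.326) = Φ(0.452) + Φ(-5.104) = 0.6743 + 0.0000 = 0.6743.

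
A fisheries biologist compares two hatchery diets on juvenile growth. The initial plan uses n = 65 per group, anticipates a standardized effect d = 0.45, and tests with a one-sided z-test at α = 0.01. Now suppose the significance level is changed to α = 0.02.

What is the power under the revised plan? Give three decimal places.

Power ≈ 0.696

δ = d·√(n/2) = 0.45 × √(65/2) = 2.5654 (unchanged). New critical value: z_{0.02} = 2.054.
Revised power = P(Z > 2.054 − δ) = Φ(0.512) = 0.6956.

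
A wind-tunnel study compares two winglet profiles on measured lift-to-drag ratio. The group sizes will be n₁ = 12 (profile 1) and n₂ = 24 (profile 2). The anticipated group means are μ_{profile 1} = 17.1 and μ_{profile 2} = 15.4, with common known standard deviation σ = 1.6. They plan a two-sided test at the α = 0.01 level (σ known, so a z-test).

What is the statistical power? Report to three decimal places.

Power ≈ 0.666

Standardized effect: d = |μ_{profile 1} − μ_{profile 2}| / σ = |17.1 − 15.4| / 1.6 = 1.0625
Noncentrality parameter: δ = d / √(1/n₁ + 1/n₂) = 1.0625 / √(1/12 + 1/24) = 3.0052
Critical value for a two-sided test at α = 0.01: z_{α/2} = 2.576.
Power = Φ(δ − 2.576) + Φ(−δ − 2.576) = Φ(0.429) + Φ(-5.581) = 0.6662 + 0.0000 = 0.6662.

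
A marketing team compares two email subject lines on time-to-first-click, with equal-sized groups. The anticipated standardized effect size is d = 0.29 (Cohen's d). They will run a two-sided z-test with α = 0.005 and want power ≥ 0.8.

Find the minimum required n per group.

n = 317 per group

For power 0.8 need Φ(δ − z_{0.0025}) = 0.8, so δ = z_{0.0025} + z_{0.20} = 2.807 + 0.842 = 3.649.
(Ignoring the negligible lower-tail rejection probability gives the usual closed-form inversion.)
δ = d·√(n/2) ⇒ n = 2(δ/d)² = 2 × (3.649 / 0.29)² = 316.59.
Rounding up, n = 317 per group.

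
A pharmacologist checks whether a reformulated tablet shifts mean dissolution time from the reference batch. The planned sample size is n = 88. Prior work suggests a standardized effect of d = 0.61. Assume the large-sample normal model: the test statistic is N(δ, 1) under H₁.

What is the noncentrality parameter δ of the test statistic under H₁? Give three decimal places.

δ ≈ 5.722

The noncentrality parameter scales effect size by the design's sample-size factor: δ = d·√n = 0.61 × √88 = 5.7223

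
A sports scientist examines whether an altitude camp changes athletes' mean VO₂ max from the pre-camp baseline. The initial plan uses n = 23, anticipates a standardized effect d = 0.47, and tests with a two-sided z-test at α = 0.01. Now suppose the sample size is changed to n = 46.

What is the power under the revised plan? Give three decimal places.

Power ≈ 0.730

With n = 46: δ = d·√n = 0.47 × √46 = 3.1877. Critical value z_{0.005} = 2.576.
Revised power = Φ(δ − 2.576) + Φ(−δ − 2.576) = Φ(0.612) + Φ(-5.764) = 0.7297 + 0.0000 = 0.7297.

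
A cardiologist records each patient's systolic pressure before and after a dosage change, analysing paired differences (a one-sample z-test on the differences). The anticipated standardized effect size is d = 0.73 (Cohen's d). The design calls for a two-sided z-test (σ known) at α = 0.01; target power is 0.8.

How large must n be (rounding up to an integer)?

n = 22

Set Φ(δ − 2.576) = 0.8; then δ − 2.576 = Φ⁻¹(0.8) = 0.842, giving δ = 3.417.
(Ignoring the negligible lower-tail rejection probability gives the usual closed-form inversion.)
δ = d·√n ⇒ n = (δ/d)² = (3.417 / 0.73)² = 21.92.
Round up to the next whole unit.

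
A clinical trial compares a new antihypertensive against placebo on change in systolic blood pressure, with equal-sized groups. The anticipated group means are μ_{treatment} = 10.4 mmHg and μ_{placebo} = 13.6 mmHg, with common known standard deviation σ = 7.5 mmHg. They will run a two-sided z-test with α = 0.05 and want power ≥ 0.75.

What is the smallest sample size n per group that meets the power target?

n = 77 per group

Standardized effect: d = |μ_{treatment} − μ_{placebo}| / σ = |10.4 − 13.6| / 7.5 = 0.4267
Set Φ(δ − 1.960) = 0.75; then δ − 1.960 = Φ⁻¹(0.75) = 0.674, giving δ = 2.634.
(Ignoring the negligible lower-tail rejection probability gives the usual closed-form inversion.)
δ = d·√(n/2) ⇒ n = 2(δ/d)² = 2 × (2.634 / 0.4267)² = 76.25.
Rounding up, n = 77 per group.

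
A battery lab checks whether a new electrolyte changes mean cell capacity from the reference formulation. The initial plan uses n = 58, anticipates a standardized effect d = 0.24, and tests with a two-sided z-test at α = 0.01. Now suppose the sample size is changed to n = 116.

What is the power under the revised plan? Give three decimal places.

With n = 116: δ = d·√n = 0.24 × √116 = 2.5849. Critical value z_{0.005} = 2.576.
Revised power = Φ(δ − 2.576) + Φ(−δ − 2.576) = Φ(0.009) + Φ(-5.161) = 0.5036 + 0.0000 = 0.5036.

Power ≈ 0.504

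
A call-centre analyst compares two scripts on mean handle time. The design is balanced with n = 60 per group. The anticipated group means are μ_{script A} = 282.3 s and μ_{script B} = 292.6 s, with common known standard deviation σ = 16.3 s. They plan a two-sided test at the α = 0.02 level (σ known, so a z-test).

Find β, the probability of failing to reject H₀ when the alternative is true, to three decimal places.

β ≈ 0.128

Standardized effect: d = |μ_{script A} − μ_{script B}| / σ = |282.3 − 292.6| / 16.3 = 0.6319
Noncentrality parameter: δ = d·√(n/2) = 0.6319 × √(60/2) = 3.4611
Two-sided α = 0.02 → critical value z_{0.01} = 2.326.
Power = Φ(δ − 2.326) + Φ(−δ − 2.326) = Φ(1.135) + Φ(-5.787) = 0.8718 + 0.0000 = 0.8718.
Type II error: β = 1 − power = 1 − 0.8718 = 0.1282.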